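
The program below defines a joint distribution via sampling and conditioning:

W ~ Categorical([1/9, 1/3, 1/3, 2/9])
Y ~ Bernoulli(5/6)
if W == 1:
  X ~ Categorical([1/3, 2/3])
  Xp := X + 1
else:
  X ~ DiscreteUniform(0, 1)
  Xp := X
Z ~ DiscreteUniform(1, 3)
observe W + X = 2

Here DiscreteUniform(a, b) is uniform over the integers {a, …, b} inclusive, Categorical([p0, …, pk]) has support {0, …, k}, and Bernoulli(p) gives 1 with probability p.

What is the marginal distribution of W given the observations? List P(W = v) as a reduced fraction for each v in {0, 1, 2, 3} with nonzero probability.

Enumerate traces; 12 have nonzero weight after conditioning:
  (W=1, Y=0, X=1, Z=1) weight 1/81
  (W=1, Y=0, X=1, Z=2) weight 1/81
  (W=1, Y=0, X=1, Z=3) weight 1/81
  (W=1, Y=1, X=1, Z=1) weight 5/81
  (W=1, Y=1, X=1, Z=2) weight 5/81
  (W=1, Y=1, X=1, Z=3) weight 5/81
  (W=2, Y=0, X=0, Z=1) weight 1/108
  (W=2, Y=0, X=0, Z=2) weight 1/108
  … 4 more
Group by W:
  weight(W=1) = 2/9
  weight(W=2) = 1/6
Total weight = 2/9 + 1/6 = 7/18
P(W=1 | obs) = 2/9 / 7/18 = 4/7
P(W=2 | obs) = 1/6 / 7/18 = 3/7

P(W=1) = 4/7, P(W=2) = 3/7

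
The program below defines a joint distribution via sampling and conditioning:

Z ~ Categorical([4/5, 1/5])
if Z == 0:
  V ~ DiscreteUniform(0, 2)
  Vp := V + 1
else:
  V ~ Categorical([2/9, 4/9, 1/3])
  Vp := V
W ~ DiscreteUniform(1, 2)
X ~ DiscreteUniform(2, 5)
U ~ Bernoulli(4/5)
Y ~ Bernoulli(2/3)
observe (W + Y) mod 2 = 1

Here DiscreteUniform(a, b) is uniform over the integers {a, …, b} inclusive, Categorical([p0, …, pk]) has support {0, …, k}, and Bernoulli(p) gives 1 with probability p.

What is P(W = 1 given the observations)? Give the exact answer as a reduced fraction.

P(W = 1 | obs) = 1/3

Enumerate traces; 96 have nonzero weight after conditioning:
  (Z=0, V=0, W=1, X=2, U=0, Y=0) weight 1/450
  (Z=0, V=0, W=1, X=2, U=1, Y=0) weight 2/225
  (Z=0, V=0, W=1, X=3, U=0, Y=0) weight 1/450
  (Z=0, V=0, W=1, X=3, U=1, Y=0) weight 2/225
  (Z=0, V=0, W=1, X=4, U=0, Y=0) weight 1/450
  (Z=0, V=0, W=1, X=4, U=1, Y=0) weight 2/225
  (Z=0, V=0, W=1, X=5, U=0, Y=0) weight 1/450
  (Z=0, V=0, W=1, X=5, U=1, Y=0) weight 2/225
  (Z=0, V=0, W=2, X=2, U=0, Y=1) weight 1/225
  … 87 more
Group by W:
  weight(W=1) = 1/6
  weight(W=2) = 1/3
Total weight = 1/6 + 1/3 = 1/2
P(W=1 | obs) = 1/6 / 1/2 = 1/3
P(W=2 | obs) = 1/3 / 1/2 = 2/3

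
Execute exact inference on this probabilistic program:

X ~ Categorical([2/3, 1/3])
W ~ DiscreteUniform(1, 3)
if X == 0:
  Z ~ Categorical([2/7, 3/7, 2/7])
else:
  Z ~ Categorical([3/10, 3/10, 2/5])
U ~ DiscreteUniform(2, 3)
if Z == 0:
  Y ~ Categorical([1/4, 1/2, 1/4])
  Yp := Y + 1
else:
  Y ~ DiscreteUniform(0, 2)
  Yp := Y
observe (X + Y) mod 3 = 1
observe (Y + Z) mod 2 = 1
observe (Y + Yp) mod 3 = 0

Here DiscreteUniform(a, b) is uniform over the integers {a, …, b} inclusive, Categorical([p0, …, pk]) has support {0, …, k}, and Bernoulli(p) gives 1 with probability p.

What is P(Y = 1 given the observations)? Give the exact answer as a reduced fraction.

Enumerate traces; 12 have nonzero weight after conditioning:
  (X=0, W=1, Z=0, U=2, Y=1) weight 1/63
  (X=0, W=1, Z=0, U=3, Y=1) weight 1/63
  (X=0, W=2, Z=0, U=2, Y=1) weight 1/63
  (X=0, W=2, Z=0, U=3, Y=1) weight 1/63
  (X=0, W=3, Z=0, U=2, Y=1) weight 1/63
  (X=0, W=3, Z=0, U=3, Y=1) weight 1/63
  (X=1, W=1, Z=1, U=2, Y=0) weight 1/180
  (X=1, W=1, Z=1, U=3, Y=0) weight 1/180
  … 4 more
Group by Y:
  weight(Y=0) = 1/30
  weight(Y=1) = 2/21
Total weight = 1/30 + 2/21 = 9/70
P(Y=0 | obs) = 1/30 / 9/70 = 7/27
P(Y=1 | obs) = 2/21 / 9/70 = 20/27

P(Y = 1 | obs) = 20/27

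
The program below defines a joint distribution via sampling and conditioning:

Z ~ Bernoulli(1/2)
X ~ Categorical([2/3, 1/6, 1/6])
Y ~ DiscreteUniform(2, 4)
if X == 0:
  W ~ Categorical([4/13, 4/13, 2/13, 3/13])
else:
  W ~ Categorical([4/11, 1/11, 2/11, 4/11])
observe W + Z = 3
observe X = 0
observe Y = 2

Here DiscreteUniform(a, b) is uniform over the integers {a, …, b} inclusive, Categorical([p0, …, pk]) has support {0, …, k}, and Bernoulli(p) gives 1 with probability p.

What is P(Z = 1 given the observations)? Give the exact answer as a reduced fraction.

Enumerate traces; 2 have nonzero weight after conditioning:
  (Z=0, X=0, Y=2, W=3) weight 1/39
  (Z=1, X=0, Y=2, W=2) weight 2/117
Group by Z:
  weight(Z=0) = 1/39
  weight(Z=1) = 2/117
Total weight = 1/39 + 2/117 = 5/117
P(Z=0 | obs) = 1/39 / 5/117 = 3/5
P(Z=1 | obs) = 2/117 / 5/117 = 2/5

P(Z = 1 | obs) = 2/5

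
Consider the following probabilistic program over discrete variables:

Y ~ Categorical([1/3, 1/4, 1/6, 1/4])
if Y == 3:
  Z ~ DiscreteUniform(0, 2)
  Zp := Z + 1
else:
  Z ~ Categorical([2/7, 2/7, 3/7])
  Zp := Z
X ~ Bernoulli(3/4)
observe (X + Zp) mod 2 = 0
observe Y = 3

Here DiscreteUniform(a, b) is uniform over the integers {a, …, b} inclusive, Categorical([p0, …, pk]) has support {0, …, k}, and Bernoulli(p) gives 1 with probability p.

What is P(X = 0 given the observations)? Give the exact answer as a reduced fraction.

P(X = 0 | obs) = 1/7

Enumerate traces; 3 have nonzero weight after conditioning:
  (Y=3, Z=0, X=1) weight 1/16
  (Y=3, Z=1, X=0) weight 1/48
  (Y=3, Z=2, X=1) weight 1/16
Group by X:
  weight(X=0) = 1/48
  weight(X=1) = 1/8
Total weight = 1/48 + 1/8 = 7/48
P(X=0 | obs) = 1/48 / 7/48 = 1/7
P(X=1 | obs) = 1/8 / 7/48 = 6/7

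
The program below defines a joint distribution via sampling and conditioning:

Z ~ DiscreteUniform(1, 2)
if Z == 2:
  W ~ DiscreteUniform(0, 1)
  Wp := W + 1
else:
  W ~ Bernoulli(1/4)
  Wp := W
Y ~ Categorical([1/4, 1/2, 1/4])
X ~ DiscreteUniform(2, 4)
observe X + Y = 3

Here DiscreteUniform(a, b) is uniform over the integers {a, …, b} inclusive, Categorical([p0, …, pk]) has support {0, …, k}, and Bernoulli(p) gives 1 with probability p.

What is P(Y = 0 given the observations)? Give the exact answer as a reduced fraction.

P(Y = 0 | obs) = 1/3

Enumerate traces; 8 have nonzero weight after conditioning:
  (Z=1, W=0, Y=0, X=3) weight 1/32
  (Z=1, W=0, Y=1, X=2) weight 1/16
  (Z=1, W=1, Y=0, X=3) weight 1/96
  (Z=1, W=1, Y=1, X=2) weight 1/48
  (Z=2, W=0, Y=0, X=3) weight 1/48
  (Z=2, W=0, Y=1, X=2) weight 1/24
  (Z=2, W=1, Y=0, X=3) weight 1/48
  (Z=2, W=1, Y=1, X=2) weight 1/24
Group by Y:
  weight(Y=0) = 1/12
  weight(Y=1) = 1/6
Total weight = 1/12 + 1/6 = 1/4
P(Y=0 | obs) = 1/12 / 1/4 = 1/3
P(Y=1 | obs) = 1/6 / 1/4 = 2/3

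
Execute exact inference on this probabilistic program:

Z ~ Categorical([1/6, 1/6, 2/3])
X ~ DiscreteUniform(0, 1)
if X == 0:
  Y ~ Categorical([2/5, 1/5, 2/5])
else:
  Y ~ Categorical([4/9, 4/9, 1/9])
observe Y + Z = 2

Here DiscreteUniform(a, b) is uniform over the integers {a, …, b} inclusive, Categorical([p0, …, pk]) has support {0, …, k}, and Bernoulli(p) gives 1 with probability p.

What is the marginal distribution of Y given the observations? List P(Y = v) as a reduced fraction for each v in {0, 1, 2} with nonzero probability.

P(Y=0) = 38/51, P(Y=1) = 29/204, P(Y=2) = 23/204

Enumerate traces; 6 have nonzero weight after conditioning:
  (Z=0, X=0, Y=2) weight 1/30
  (Z=0, X=1, Y=2) weight 1/108
  (Z=1, X=0, Y=1) weight 1/60
  (Z=1, X=1, Y=1) weight 1/27
  (Z=2, X=0, Y=0) weight 2/15
  (Z=2, X=1, Y=0) weight 4/27
Group by Y:
  weight(Y=0) = 38/135
  weight(Y=1) = 29/540
  weight(Y=2) = 23/540
Total weight = 38/135 + 29/540 + 23/540 = 17/45
P(Y=0 | obs) = 38/135 / 17/45 = 38/51
P(Y=1 | obs) = 29/540 / 17/45 = 29/204
P(Y=2 | obs) = 23/540 / 17/45 = 23/204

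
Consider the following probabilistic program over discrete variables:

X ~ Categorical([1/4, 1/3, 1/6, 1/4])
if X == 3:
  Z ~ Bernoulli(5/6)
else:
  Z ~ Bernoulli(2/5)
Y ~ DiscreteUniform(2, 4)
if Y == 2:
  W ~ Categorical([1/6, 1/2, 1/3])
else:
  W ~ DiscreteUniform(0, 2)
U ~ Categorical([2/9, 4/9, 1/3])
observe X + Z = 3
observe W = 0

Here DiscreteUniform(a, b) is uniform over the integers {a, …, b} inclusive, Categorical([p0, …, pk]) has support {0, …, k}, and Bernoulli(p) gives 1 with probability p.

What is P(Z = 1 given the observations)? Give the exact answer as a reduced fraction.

P(Z = 1 | obs) = 8/13

Enumerate traces; 18 have nonzero weight after conditioning:
  (X=2, Z=1, Y=2, W=0, U=0) weight 1/1215
  (X=2, Z=1, Y=2, W=0, U=1) weight 2/1215
  (X=2, Z=1, Y=2, W=0, U=2) weight 1/810
  (X=2, Z=1, Y=3, W=0, U=0) weight 2/1215
  (X=2, Z=1, Y=3, W=0, U=1) weight 4/1215
  (X=2, Z=1, Y=3, W=0, U=2) weight 1/405
  (X=2, Z=1, Y=4, W=0, U=0) weight 2/1215
  (X=2, Z=1, Y=4, W=0, U=1) weight 4/1215
  (X=3, Z=0, Y=2, W=0, U=0) weight 1/1944
  … 9 more
Group by Z:
  weight(Z=0) = 5/432
  weight(Z=1) = 1/54
Total weight = 5/432 + 1/54 = 13/432
P(Z=0 | obs) = 5/432 / 13/432 = 5/13
P(Z=1 | obs) = 1/54 / 13/432 = 8/13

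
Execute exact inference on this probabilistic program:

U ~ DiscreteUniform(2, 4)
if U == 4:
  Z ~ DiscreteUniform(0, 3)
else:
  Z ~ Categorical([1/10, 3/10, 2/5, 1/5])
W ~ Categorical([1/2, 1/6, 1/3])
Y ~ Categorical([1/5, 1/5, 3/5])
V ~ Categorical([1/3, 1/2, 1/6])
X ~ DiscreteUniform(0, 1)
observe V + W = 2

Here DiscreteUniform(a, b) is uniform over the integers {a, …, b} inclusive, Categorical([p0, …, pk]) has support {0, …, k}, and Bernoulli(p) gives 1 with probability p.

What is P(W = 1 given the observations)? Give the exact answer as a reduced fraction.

Enumerate traces; 216 have nonzero weight after conditioning:
  (U=2, Z=0, W=0, Y=0, V=2, X=0) weight 1/3600
  (U=2, Z=0, W=0, Y=0, V=2, X=1) weight 1/3600
  (U=2, Z=0, W=0, Y=1, V=2, X=0) weight 1/3600
  (U=2, Z=0, W=0, Y=1, V=2, X=1) weight 1/3600
  (U=2, Z=0, W=0, Y=2, V=2, X=0) weight 1/1200
  (U=2, Z=0, W=0, Y=2, V=2, X=1) weight 1/1200
  (U=2, Z=0, W=1, Y=0, V=1, X=0) weight 1/3600
  (U=2, Z=0, W=1, Y=0, V=1, X=1) weight 1/3600
  (U=2, Z=0, W=2, Y=0, V=0, X=0) weight 1/2700
  … 207 more
Group by W:
  weight(W=0) = 1/12
  weight(W=1) = 1/12
  weight(W=2) = 1/9
Total weight = 1/12 + 1/12 + 1/9 = 5/18
P(W=0 | obs) = 1/12 / 5/18 = 3/10
P(W=1 | obs) = 1/12 / 5/18 = 3/10
P(W=2 | obs) = 1/9 / 5/18 = 2/5

P(W = 1 | obs) = 3/10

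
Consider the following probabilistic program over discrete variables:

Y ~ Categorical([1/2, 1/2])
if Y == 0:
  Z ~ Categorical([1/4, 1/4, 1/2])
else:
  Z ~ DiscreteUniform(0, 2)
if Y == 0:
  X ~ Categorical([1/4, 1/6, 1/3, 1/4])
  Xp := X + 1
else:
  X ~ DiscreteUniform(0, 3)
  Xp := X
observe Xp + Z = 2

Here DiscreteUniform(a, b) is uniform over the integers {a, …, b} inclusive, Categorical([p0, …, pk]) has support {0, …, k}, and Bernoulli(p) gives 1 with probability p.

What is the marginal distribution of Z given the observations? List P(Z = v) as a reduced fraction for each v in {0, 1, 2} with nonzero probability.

Enumerate traces; 5 have nonzero weight after conditioning:
  (Y=0, Z=0, X=1) weight 1/48
  (Y=0, Z=1, X=0) weight 1/32
  (Y=1, Z=0, X=2) weight 1/24
  (Y=1, Z=1, X=1) weight 1/24
  (Y=1, Z=2, X=0) weight 1/24
Group by Z:
  weight(Z=0) = 1/16
  weight(Z=1) = 7/96
  weight(Z=2) = 1/24
Total weight = 1/16 + 7/96 + 1/24 = 17/96
P(Z=0 | obs) = 1/16 / 17/96 = 6/17
P(Z=1 | obs) = 7/96 / 17/96 = 7/17
P(Z=2 | obs) = 1/24 / 17/96 = 4/17

P(Z=0) = 6/17, P(Z=1) = 7/17, P(Z=2) = 4/17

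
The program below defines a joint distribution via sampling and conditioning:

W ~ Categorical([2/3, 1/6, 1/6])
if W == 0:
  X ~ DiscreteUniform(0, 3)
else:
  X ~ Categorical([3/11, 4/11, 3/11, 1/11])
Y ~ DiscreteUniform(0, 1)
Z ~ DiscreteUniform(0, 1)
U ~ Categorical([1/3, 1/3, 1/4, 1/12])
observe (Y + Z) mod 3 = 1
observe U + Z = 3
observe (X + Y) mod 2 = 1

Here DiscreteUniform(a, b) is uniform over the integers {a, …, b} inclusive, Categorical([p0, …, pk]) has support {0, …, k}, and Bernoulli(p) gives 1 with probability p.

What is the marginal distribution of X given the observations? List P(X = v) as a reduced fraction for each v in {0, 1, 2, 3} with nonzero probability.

P(X=0) = 17/130, P(X=1) = 57/130, P(X=2) = 17/130, P(X=3) = 3/10

Enumerate traces; 12 have nonzero weight after conditioning:
  (W=0, X=0, Y=1, Z=0, U=3) weight 1/288
  (W=0, X=1, Y=0, Z=1, U=2) weight 1/96
  (W=0, X=2, Y=1, Z=0, U=3) weight 1/288
  (W=0, X=3, Y=0, Z=1, U=2) weight 1/96
  (W=1, X=0, Y=1, Z=0, U=3) weight 1/1056
  (W=1, X=1, Y=0, Z=1, U=2) weight 1/264
  (W=1, X=2, Y=1, Z=0, U=3) weight 1/1056
  (W=1, X=3, Y=0, Z=1, U=2) weight 1/1056
  … 4 more
Group by X:
  weight(X=0) = 17/3168
  weight(X=1) = 19/1056
  weight(X=2) = 17/3168
  weight(X=3) = 13/1056
Total weight = 17/3168 + 19/1056 + 17/3168 + 13/1056 = 65/1584
P(X=0 | obs) = 17/3168 / 65/1584 = 17/130
P(X=1 | obs) = 19/1056 / 65/1584 = 57/130
P(X=2 | obs) = 17/3168 / 65/1584 = 17/130
P(X=3 | obs) = 13/1056 / 65/1584 = 3/10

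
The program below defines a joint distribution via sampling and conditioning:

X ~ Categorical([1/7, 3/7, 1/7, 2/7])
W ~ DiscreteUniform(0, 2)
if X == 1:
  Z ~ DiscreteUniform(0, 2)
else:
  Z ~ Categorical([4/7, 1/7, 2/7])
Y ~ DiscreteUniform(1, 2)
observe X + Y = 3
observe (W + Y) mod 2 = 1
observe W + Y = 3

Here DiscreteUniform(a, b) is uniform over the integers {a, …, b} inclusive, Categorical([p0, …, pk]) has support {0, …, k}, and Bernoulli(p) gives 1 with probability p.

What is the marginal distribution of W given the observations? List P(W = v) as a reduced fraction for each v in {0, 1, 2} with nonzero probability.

P(W=1) = 3/4, P(W=2) = 1/4

Enumerate traces; 6 have nonzero weight after conditioning:
  (X=1, W=1, Z=0, Y=2) weight 1/42
  (X=1, W=1, Z=1, Y=2) weight 1/42
  (X=1, W=1, Z=2, Y=2) weight 1/42
  (X=2, W=2, Z=0, Y=1) weight 2/147
  (X=2, W=2, Z=1, Y=1) weight 1/294
  (X=2, W=2, Z=2, Y=1) weight 1/147
Group by W:
  weight(W=1) = 1/14
  weight(W=2) = 1/42
Total weight = 1/14 + 1/42 = 2/21
P(W=1 | obs) = 1/14 / 2/21 = 3/4
P(W=2 | obs) = 1/42 / 2/21 = 1/4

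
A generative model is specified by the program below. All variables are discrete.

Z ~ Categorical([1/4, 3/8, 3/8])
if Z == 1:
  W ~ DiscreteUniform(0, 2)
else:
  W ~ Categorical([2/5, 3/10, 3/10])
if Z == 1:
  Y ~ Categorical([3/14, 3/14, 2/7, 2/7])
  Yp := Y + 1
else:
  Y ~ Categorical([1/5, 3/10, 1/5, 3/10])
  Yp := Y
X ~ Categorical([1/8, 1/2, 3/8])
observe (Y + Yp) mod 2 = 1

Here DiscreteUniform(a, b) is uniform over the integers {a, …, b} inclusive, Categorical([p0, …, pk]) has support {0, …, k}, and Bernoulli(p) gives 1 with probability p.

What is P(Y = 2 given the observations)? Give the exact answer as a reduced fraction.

Enumerate traces; 36 have nonzero weight after conditioning:
  (Z=1, W=0, Y=0, X=0) weight 3/896
  (Z=1, W=0, Y=0, X=1) weight 3/224
  (Z=1, W=0, Y=0, X=2) weight 9/896
  (Z=1, W=0, Y=1, X=0) weight 3/896
  (Z=1, W=0, Y=1, X=1) weight 3/224
  (Z=1, W=0, Y=1, X=2) weight 9/896
  (Z=1, W=0, Y=2, X=0) weight 1/224
  (Z=1, W=0, Y=2, X=1) weight 1/56
  (Z=1, W=0, Y=3, X=0) weight 1/224
  … 27 more
Group by Y:
  weight(Y=0) = 9/112
  weight(Y=1) = 9/112
  weight(Y=2) = 3/28
  weight(Y=3) = 3/28
Total weight = 9/112 + 9/112 + 3/28 + 3/28 = 3/8
P(Y=0 | obs) = 9/112 / 3/8 = 3/14
P(Y=1 | obs) = 9/112 / 3/8 = 3/14
P(Y=2 | obs) = 3/28 / 3/8 = 2/7
P(Y=3 | obs) = 3/28 / 3/8 = 2/7

P(Y = 2 | obs) = 2/7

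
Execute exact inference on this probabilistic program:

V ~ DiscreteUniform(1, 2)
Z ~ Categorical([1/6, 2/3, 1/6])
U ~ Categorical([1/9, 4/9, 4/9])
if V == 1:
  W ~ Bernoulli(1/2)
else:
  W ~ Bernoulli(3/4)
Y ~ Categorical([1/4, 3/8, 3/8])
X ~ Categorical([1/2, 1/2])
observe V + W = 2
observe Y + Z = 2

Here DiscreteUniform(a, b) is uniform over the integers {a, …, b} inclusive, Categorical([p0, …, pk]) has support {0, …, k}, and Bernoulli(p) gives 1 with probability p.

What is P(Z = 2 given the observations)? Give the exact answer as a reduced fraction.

Enumerate traces; 36 have nonzero weight after conditioning:
  (V=1, Z=0, U=0, W=1, Y=2, X=0) weight 1/1152
  (V=1, Z=0, U=0, W=1, Y=2, X=1) weight 1/1152
  (V=1, Z=0, U=1, W=1, Y=2, X=0) weight 1/288
  (V=1, Z=0, U=1, W=1, Y=2, X=1) weight 1/288
  (V=1, Z=0, U=2, W=1, Y=2, X=0) weight 1/288
  (V=1, Z=0, U=2, W=1, Y=2, X=1) weight 1/288
  (V=1, Z=1, U=0, W=1, Y=1, X=0) weight 1/288
  (V=1, Z=1, U=0, W=1, Y=1, X=1) weight 1/288
  (V=1, Z=2, U=0, W=1, Y=0, X=0) weight 1/1728
  … 27 more
Group by Z:
  weight(Z=0) = 3/128
  weight(Z=1) = 3/32
  weight(Z=2) = 1/64
Total weight = 3/128 + 3/32 + 1/64 = 17/128
P(Z=0 | obs) = 3/128 / 17/128 = 3/17
P(Z=1 | obs) = 3/32 / 17/128 = 12/17
P(Z=2 | obs) = 1/64 / 17/128 = 2/17

P(Z = 2 | obs) = 2/17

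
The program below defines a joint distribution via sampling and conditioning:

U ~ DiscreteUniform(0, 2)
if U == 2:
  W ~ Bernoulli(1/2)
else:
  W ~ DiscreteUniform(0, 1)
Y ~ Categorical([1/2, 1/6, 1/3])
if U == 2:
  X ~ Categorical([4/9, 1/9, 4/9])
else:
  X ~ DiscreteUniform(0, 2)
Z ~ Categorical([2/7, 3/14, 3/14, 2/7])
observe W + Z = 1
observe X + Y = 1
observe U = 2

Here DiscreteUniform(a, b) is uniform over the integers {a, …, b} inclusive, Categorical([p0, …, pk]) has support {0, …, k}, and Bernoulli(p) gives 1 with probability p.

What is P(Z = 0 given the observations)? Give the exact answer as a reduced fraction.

P(Z = 0 | obs) = 4/7

Enumerate traces; 4 have nonzero weight after conditioning:
  (U=2, W=0, Y=0, X=1, Z=1) weight 1/504
  (U=2, W=0, Y=1, X=0, Z=1) weight 1/378
  (U=2, W=1, Y=0, X=1, Z=0) weight 1/378
  (U=2, W=1, Y=1, X=0, Z=0) weight 2/567
Group by Z:
  weight(Z=0) = 1/162
  weight(Z=1) = 1/216
Total weight = 1/162 + 1/216 = 7/648
P(Z=0 | obs) = 1/162 / 7/648 = 4/7
P(Z=1 | obs) = 1/216 / 7/648 = 3/7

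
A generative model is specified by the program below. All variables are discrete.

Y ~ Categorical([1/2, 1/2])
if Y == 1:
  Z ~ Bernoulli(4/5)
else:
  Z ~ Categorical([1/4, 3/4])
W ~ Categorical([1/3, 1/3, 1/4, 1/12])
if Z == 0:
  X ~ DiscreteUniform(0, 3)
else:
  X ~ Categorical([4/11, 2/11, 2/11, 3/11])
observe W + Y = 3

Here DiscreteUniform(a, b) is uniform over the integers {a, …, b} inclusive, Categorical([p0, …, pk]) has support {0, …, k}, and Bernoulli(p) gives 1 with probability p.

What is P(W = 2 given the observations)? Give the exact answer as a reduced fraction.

Enumerate traces; 16 have nonzero weight after conditioning:
  (Y=0, Z=0, W=3, X=0) weight 1/384
  (Y=0, Z=0, W=3, X=1) weight 1/384
  (Y=0, Z=0, W=3, X=2) weight 1/384
  (Y=0, Z=0, W=3, X=3) weight 1/384
  (Y=0, Z=1, W=3, X=0) weight 1/88
  (Y=0, Z=1, W=3, X=1) weight 1/176
  (Y=0, Z=1, W=3, X=2) weight 1/176
  (Y=0, Z=1, W=3, X=3) weight 3/352
  (Y=1, Z=0, W=2, X=0) weight 1/160
  … 7 more
Group by W:
  weight(W=2) = 1/8
  weight(W=3) = 1/24
Total weight = 1/8 + 1/24 = 1/6
P(W=2 | obs) = 1/8 / 1/6 = 3/4
P(W=3 | obs) = 1/24 / 1/6 = 1/4

P(W = 2 | obs) = 3/4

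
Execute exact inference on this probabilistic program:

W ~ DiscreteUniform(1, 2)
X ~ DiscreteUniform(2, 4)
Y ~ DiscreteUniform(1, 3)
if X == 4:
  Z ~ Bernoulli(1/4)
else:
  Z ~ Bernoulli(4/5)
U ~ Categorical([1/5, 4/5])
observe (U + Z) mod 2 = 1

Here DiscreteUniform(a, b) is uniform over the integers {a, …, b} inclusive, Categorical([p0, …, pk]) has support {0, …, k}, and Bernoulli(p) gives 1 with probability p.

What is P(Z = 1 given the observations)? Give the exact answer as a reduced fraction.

Enumerate traces; 36 have nonzero weight after conditioning:
  (W=1, X=2, Y=1, Z=0, U=1) weight 2/225
  (W=1, X=2, Y=1, Z=1, U=0) weight 2/225
  (W=1, X=2, Y=2, Z=0, U=1) weight 2/225
  (W=1, X=2, Y=2, Z=1, U=0) weight 2/225
  (W=1, X=2, Y=3, Z=0, U=1) weight 2/225
  (W=1, X=2, Y=3, Z=1, U=0) weight 2/225
  (W=1, X=3, Y=1, Z=0, U=1) weight 2/225
  (W=1, X=3, Y=1, Z=1, U=0) weight 2/225
  … 28 more
Group by Z:
  weight(Z=0) = 23/75
  weight(Z=1) = 37/300
Total weight = 23/75 + 37/300 = 43/100
P(Z=0 | obs) = 23/75 / 43/100 = 92/129
P(Z=1 | obs) = 37/300 / 43/100 = 37/129

P(Z = 1 | obs) = 37/129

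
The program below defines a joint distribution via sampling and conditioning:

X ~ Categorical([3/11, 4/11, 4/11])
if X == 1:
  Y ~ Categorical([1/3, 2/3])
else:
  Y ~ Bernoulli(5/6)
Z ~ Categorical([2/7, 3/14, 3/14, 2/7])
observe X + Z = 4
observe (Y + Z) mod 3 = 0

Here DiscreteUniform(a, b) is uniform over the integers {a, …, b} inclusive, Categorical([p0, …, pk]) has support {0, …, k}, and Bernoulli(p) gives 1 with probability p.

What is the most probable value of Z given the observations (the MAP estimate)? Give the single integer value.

Enumerate traces; 2 have nonzero weight after conditioning:
  (X=1, Y=0, Z=3) weight 8/231
  (X=2, Y=1, Z=2) weight 5/77
Group by Z:
  weight(Z=2) = 5/77
  weight(Z=3) = 8/231
Total weight = 5/77 + 8/231 = 23/231
P(Z=2 | obs) = 5/77 / 23/231 = 15/23
P(Z=3 | obs) = 8/231 / 23/231 = 8/23
argmax = 2

argmax_v P(Z = v | obs) = 2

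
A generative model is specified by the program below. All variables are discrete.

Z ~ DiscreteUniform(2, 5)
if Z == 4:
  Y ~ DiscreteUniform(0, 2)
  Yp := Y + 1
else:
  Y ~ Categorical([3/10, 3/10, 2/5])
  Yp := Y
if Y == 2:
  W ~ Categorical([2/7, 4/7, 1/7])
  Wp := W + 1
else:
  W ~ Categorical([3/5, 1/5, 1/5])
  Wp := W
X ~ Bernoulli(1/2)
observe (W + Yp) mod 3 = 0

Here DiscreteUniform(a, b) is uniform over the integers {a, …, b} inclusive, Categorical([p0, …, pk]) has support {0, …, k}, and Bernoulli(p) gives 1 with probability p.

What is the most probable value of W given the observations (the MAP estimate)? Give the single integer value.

argmax_v P(W = v | obs) = 1

Enumerate traces; 24 have nonzero weight after conditioning:
  (Z=2, Y=0, W=0, X=0) weight 9/400
  (Z=2, Y=0, W=0, X=1) weight 9/400
  (Z=2, Y=1, W=2, X=0) weight 3/400
  (Z=2, Y=1, W=2, X=1) weight 3/400
  (Z=2, Y=2, W=1, X=0) weight 1/35
  (Z=2, Y=2, W=1, X=1) weight 1/35
  (Z=3, Y=0, W=0, X=0) weight 9/400
  (Z=3, Y=0, W=0, X=1) weight 9/400
  … 16 more
Group by W:
  weight(W=0) = 667/4200
  weight(W=1) = 79/420
  weight(W=2) = 37/600
Total weight = 667/4200 + 79/420 + 37/600 = 143/350
P(W=0 | obs) = 667/4200 / 143/350 = 667/1716
P(W=1 | obs) = 79/420 / 143/350 = 395/858
P(W=2 | obs) = 37/600 / 143/350 = 259/1716
argmax = 1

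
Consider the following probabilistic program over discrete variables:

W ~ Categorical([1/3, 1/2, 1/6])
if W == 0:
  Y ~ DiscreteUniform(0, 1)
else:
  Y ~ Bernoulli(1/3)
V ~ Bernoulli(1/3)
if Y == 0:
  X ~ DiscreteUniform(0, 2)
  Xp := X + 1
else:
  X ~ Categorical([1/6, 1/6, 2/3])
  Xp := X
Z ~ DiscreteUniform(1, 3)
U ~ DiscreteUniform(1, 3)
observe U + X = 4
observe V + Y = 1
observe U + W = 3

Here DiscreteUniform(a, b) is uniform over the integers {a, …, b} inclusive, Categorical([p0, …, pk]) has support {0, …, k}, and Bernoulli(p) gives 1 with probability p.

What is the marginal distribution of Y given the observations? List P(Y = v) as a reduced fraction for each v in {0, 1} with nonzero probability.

Enumerate traces; 12 have nonzero weight after conditioning:
  (W=0, Y=0, V=1, X=1, Z=1, U=3) weight 1/486
  (W=0, Y=0, V=1, X=1, Z=2, U=3) weight 1/486
  (W=0, Y=0, V=1, X=1, Z=3, U=3) weight 1/486
  (W=0, Y=1, V=0, X=1, Z=1, U=3) weight 1/486
  (W=0, Y=1, V=0, X=1, Z=2, U=3) weight 1/486
  (W=0, Y=1, V=0, X=1, Z=3, U=3) weight 1/486
  (W=1, Y=0, V=1, X=2, Z=1, U=2) weight 1/243
  (W=1, Y=0, V=1, X=2, Z=2, U=2) weight 1/243
  … 4 more
Group by Y:
  weight(Y=0) = 1/54
  weight(Y=1) = 5/162
Total weight = 1/54 + 5/162 = 4/81
P(Y=0 | obs) = 1/54 / 4/81 = 3/8
P(Y=1 | obs) = 5/162 / 4/81 = 5/8

P(Y=0) = 3/8, P(Y=1) = 5/8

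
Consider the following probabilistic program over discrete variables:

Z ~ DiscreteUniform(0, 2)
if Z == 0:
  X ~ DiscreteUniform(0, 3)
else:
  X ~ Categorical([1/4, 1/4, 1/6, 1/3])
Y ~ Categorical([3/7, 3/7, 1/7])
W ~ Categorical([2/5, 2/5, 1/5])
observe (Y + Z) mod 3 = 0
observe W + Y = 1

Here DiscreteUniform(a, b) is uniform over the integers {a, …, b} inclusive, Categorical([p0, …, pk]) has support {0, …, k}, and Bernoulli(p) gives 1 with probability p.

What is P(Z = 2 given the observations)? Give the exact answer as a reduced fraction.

Enumerate traces; 8 have nonzero weight after conditioning:
  (Z=0, X=0, Y=0, W=1) weight 1/70
  (Z=0, X=1, Y=0, W=1) weight 1/70
  (Z=0, X=2, Y=0, W=1) weight 1/70
  (Z=0, X=3, Y=0, W=1) weight 1/70
  (Z=2, X=0, Y=1, W=0) weight 1/70
  (Z=2, X=1, Y=1, W=0) weight 1/70
  (Z=2, X=2, Y=1, W=0) weight 1/105
  (Z=2, X=3, Y=1, W=0) weight 2/105
Group by Z:
  weight(Z=0) = 2/35
  weight(Z=2) = 2/35
Total weight = 2/35 + 2/35 = 4/35
P(Z=0 | obs) = 2/35 / 4/35 = 1/2
P(Z=2 | obs) = 2/35 / 4/35 = 1/2

P(Z = 2 | obs) = 1/2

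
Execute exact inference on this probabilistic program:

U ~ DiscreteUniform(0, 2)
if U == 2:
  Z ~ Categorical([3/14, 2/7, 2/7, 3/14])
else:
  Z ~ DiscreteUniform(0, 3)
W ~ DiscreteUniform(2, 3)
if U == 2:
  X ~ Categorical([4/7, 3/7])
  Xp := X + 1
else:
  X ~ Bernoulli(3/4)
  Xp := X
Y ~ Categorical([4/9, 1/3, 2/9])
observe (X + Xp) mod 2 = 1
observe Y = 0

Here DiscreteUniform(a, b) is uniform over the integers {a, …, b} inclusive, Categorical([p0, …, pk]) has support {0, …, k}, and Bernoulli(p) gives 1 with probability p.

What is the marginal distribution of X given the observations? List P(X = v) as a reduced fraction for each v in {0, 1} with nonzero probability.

P(X=0) = 4/7, P(X=1) = 3/7

Enumerate traces; 16 have nonzero weight after conditioning:
  (U=2, Z=0, W=2, X=0, Y=0) weight 4/441
  (U=2, Z=0, W=2, X=1, Y=0) weight 1/147
  (U=2, Z=0, W=3, X=0, Y=0) weight 4/441
  (U=2, Z=0, W=3, X=1, Y=0) weight 1/147
  (U=2, Z=1, W=2, X=0, Y=0) weight 16/1323
  (U=2, Z=1, W=2, X=1, Y=0) weight 4/441
  (U=2, Z=1, W=3, X=0, Y=0) weight 16/1323
  (U=2, Z=1, W=3, X=1, Y=0) weight 4/441
  … 8 more
Group by X:
  weight(X=0) = 16/189
  weight(X=1) = 4/63
Total weight = 16/189 + 4/63 = 4/27
P(X=0 | obs) = 16/189 / 4/27 = 4/7
P(X=1 | obs) = 4/63 / 4/27 = 3/7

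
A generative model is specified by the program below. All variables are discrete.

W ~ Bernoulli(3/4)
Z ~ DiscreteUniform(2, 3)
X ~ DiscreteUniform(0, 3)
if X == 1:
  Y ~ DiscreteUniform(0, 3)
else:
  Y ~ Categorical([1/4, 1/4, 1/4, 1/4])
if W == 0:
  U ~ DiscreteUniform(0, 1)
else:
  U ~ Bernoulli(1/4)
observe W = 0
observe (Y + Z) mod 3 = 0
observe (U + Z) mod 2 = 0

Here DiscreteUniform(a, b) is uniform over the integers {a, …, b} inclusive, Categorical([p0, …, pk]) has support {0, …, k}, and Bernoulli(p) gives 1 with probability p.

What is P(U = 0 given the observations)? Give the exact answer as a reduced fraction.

Enumerate traces; 12 have nonzero weight after conditioning:
  (W=0, Z=2, X=0, Y=1, U=0) weight 1/256
  (W=0, Z=2, X=1, Y=1, U=0) weight 1/256
  (W=0, Z=2, X=2, Y=1, U=0) weight 1/256
  (W=0, Z=2, X=3, Y=1, U=0) weight 1/256
  (W=0, Z=3, X=0, Y=0, U=1) weight 1/256
  (W=0, Z=3, X=0, Y=3, U=1) weight 1/256
  (W=0, Z=3, X=1, Y=0, U=1) weight 1/256
  (W=0, Z=3, X=1, Y=3, U=1) weight 1/256
  … 4 more
Group by U:
  weight(U=0) = 1/64
  weight(U=1) = 1/32
Total weight = 1/64 + 1/32 = 3/64
P(U=0 | obs) = 1/64 / 3/64 = 1/3
P(U=1 | obs) = 1/32 / 3/64 = 2/3

P(U = 0 | obs) = 1/3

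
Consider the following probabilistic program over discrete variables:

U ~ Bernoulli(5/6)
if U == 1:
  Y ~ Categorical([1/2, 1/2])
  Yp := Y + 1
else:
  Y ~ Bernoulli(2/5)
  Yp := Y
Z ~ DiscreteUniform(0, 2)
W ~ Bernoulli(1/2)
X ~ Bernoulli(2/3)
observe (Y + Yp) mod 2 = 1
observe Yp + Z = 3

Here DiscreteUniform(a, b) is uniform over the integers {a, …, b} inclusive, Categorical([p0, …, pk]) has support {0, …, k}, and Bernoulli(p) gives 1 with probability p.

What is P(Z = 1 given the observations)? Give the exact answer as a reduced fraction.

P(Z = 1 | obs) = 1/2

Enumerate traces; 8 have nonzero weight after conditioning:
  (U=1, Y=0, Z=2, W=0, X=0) weight 5/216
  (U=1, Y=0, Z=2, W=0, X=1) weight 5/108
  (U=1, Y=0, Z=2, W=1, X=0) weight 5/216
  (U=1, Y=0, Z=2, W=1, X=1) weight 5/108
  (U=1, Y=1, Z=1, W=0, X=0) weight 5/216
  (U=1, Y=1, Z=1, W=0, X=1) weight 5/108
  (U=1, Y=1, Z=1, W=1, X=0) weight 5/216
  (U=1, Y=1, Z=1, W=1, X=1) weight 5/108
Group by Z:
  weight(Z=1) = 5/36
  weight(Z=2) = 5/36
Total weight = 5/36 + 5/36 = 5/18
P(Z=1 | obs) = 5/36 / 5/18 = 1/2
P(Z=2 | obs) = 5/36 / 5/18 = 1/2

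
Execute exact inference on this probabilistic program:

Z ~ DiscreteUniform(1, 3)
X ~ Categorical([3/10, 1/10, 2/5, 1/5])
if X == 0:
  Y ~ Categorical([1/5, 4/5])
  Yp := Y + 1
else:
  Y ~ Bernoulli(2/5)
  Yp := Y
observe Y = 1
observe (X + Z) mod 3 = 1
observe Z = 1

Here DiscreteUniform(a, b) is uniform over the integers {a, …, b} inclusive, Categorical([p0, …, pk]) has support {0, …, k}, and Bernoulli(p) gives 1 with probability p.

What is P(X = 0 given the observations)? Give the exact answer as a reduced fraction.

Enumerate traces; 2 have nonzero weight after conditioning:
  (Z=1, X=0, Y=1) weight 2/25
  (Z=1, X=3, Y=1) weight 2/75
Group by X:
  weight(X=0) = 2/25
  weight(X=3) = 2/75
Total weight = 2/25 + 2/75 = 8/75
P(X=0 | obs) = 2/25 / 8/75 = 3/4
P(X=3 | obs) = 2/75 / 8/75 = 1/4

P(X = 0 | obs) = 3/4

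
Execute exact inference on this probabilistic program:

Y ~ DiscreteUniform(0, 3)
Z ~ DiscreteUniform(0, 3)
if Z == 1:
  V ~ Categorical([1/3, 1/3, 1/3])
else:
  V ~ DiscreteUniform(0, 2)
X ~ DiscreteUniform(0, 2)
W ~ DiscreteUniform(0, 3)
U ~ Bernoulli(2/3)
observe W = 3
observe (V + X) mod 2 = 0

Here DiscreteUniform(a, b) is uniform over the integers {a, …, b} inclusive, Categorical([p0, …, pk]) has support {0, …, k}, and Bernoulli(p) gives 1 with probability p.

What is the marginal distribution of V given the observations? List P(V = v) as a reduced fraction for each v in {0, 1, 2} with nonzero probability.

P(V=0) = 2/5, P(V=1) = 1/5, P(V=2) = 2/5

Enumerate traces; 160 have nonzero weight after conditioning:
  (Y=0, Z=0, V=0, X=0, W=3, U=0) weight 1/1728
  (Y=0, Z=0, V=0, X=0, W=3, U=1) weight 1/864
  (Y=0, Z=0, V=0, X=2, W=3, U=0) weight 1/1728
  (Y=0, Z=0, V=0, X=2, W=3, U=1) weight 1/864
  (Y=0, Z=0, V=1, X=1, W=3, U=0) weight 1/1728
  (Y=0, Z=0, V=1, X=1, W=3, U=1) weight 1/864
  (Y=0, Z=0, V=2, X=0, W=3, U=0) weight 1/1728
  (Y=0, Z=0, V=2, X=0, W=3, U=1) weight 1/864
  … 152 more
Group by V:
  weight(V=0) = 1/18
  weight(V=1) = 1/36
  weight(V=2) = 1/18
Total weight = 1/18 + 1/36 + 1/18 = 5/36
P(V=0 | obs) = 1/18 / 5/36 = 2/5
P(V=1 | obs) = 1/36 / 5/36 = 1/5
P(V=2 | obs) = 1/18 / 5/36 = 2/5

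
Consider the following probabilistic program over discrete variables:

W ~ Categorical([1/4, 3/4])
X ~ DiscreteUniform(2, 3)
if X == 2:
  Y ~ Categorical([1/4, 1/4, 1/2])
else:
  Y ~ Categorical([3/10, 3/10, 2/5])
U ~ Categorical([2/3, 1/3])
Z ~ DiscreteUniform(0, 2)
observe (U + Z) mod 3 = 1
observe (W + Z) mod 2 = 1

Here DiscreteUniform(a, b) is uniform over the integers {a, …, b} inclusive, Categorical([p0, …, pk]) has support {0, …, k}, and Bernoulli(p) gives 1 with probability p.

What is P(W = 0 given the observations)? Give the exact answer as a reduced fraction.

Enumerate traces; 12 have nonzero weight after conditioning:
  (W=0, X=2, Y=0, U=0, Z=1) weight 1/144
  (W=0, X=2, Y=1, U=0, Z=1) weight 1/144
  (W=0, X=2, Y=2, U=0, Z=1) weight 1/72
  (W=0, X=3, Y=0, U=0, Z=1) weight 1/120
  (W=0, X=3, Y=1, U=0, Z=1) weight 1/120
  (W=0, X=3, Y=2, U=0, Z=1) weight 1/90
  (W=1, X=2, Y=0, U=1, Z=0) weight 1/96
  (W=1, X=2, Y=1, U=1, Z=0) weight 1/96
  … 4 more
Group by W:
  weight(W=0) = 1/18
  weight(W=1) = 1/12
Total weight = 1/18 + 1/12 = 5/36
P(W=0 | obs) = 1/18 / 5/36 = 2/5
P(W=1 | obs) = 1/12 / 5/36 = 3/5

P(W = 0 | obs) = 2/5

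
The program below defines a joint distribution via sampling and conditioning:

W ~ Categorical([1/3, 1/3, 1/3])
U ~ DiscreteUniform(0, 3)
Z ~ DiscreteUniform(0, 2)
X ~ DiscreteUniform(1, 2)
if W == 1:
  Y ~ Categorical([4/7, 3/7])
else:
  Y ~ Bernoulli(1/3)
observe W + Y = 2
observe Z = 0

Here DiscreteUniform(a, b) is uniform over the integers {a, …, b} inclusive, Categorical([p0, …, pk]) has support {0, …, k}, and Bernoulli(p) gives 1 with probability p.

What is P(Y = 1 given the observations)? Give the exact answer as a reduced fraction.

P(Y = 1 | obs) = 9/23

Enumerate traces; 16 have nonzero weight after conditioning:
  (W=1, U=0, Z=0, X=1, Y=1) weight 1/168
  (W=1, U=0, Z=0, X=2, Y=1) weight 1/168
  (W=1, U=1, Z=0, X=1, Y=1) weight 1/168
  (W=1, U=1, Z=0, X=2, Y=1) weight 1/168
  (W=1, U=2, Z=0, X=1, Y=1) weight 1/168
  (W=1, U=2, Z=0, X=2, Y=1) weight 1/168
  (W=1, U=3, Z=0, X=1, Y=1) weight 1/168
  (W=1, U=3, Z=0, X=2, Y=1) weight 1/168
  (W=2, U=0, Z=0, X=1, Y=0) weight 1/108
  … 7 more
Group by Y:
  weight(Y=0) = 2/27
  weight(Y=1) = 1/21
Total weight = 2/27 + 1/21 = 23/189
P(Y=0 | obs) = 2/27 / 23/189 = 14/23
P(Y=1 | obs) = 1/21 / 23/189 = 9/23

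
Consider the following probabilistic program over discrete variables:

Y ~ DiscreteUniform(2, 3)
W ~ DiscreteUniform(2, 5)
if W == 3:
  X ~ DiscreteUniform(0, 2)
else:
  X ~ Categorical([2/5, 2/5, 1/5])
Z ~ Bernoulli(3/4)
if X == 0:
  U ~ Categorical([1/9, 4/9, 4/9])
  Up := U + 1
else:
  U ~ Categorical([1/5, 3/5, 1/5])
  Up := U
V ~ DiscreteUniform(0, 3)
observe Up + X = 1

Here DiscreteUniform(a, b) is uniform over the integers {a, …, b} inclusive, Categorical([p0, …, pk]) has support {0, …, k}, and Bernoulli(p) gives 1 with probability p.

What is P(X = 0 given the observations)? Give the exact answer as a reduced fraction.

Enumerate traces; 128 have nonzero weight after conditioning:
  (Y=2, W=2, X=0, Z=0, U=0, V=0) weight 1/2880
  (Y=2, W=2, X=0, Z=0, U=0, V=1) weight 1/2880
  (Y=2, W=2, X=0, Z=0, U=0, V=2) weight 1/2880
  (Y=2, W=2, X=0, Z=0, U=0, V=3) weight 1/2880
  (Y=2, W=2, X=0, Z=1, U=0, V=0) weight 1/960
  (Y=2, W=2, X=0, Z=1, U=0, V=1) weight 1/960
  (Y=2, W=2, X=0, Z=1, U=0, V=2) weight 1/960
  (Y=2, W=2, X=0, Z=1, U=0, V=3) weight 1/960
  (Y=2, W=2, X=1, Z=0, U=0, V=0) weight 1/1600
  … 119 more
Group by X:
  weight(X=0) = 23/540
  weight(X=1) = 23/300
Total weight = 23/540 + 23/300 = 161/1350
P(X=0 | obs) = 23/540 / 161/1350 = 5/14
P(X=1 | obs) = 23/300 / 161/1350 = 9/14

P(X = 0 | obs) = 5/14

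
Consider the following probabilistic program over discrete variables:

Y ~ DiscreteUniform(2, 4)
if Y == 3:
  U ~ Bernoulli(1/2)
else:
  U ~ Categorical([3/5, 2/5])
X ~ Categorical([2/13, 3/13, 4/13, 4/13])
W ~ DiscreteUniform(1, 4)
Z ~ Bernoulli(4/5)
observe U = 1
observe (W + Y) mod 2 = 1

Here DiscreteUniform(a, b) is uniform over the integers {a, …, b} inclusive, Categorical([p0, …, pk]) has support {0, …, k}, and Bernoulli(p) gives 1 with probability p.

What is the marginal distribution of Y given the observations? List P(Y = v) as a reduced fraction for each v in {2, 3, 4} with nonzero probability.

P(Y=2) = 4/13, P(Y=3) = 5/13, P(Y=4) = 4/13

Enumerate traces; 48 have nonzero weight after conditioning:
  (Y=2, U=1, X=0, W=1, Z=0) weight 1/975
  (Y=2, U=1, X=0, W=1, Z=1) weight 4/975
  (Y=2, U=1, X=0, W=3, Z=0) weight 1/975
  (Y=2, U=1, X=0, W=3, Z=1) weight 4/975
  (Y=2, U=1, X=1, W=1, Z=0) weight 1/650
  (Y=2, U=1, X=1, W=1, Z=1) weight 2/325
  (Y=2, U=1, X=1, W=3, Z=0) weight 1/650
  (Y=2, U=1, X=1, W=3, Z=1) weight 2/325
  (Y=3, U=1, X=0, W=2, Z=0) weight 1/780
  (Y=4, U=1, X=0, W=1, Z=0) weight 1/975
  … 38 more
Group by Y:
  weight(Y=2) = 1/15
  weight(Y=3) = 1/12
  weight(Y=4) = 1/15
Total weight = 1/15 + 1/12 + 1/15 = 13/60
P(Y=2 | obs) = 1/15 / 13/60 = 4/13
P(Y=3 | obs) = 1/12 / 13/60 = 5/13
P(Y=4 | obs) = 1/15 / 13/60 = 4/13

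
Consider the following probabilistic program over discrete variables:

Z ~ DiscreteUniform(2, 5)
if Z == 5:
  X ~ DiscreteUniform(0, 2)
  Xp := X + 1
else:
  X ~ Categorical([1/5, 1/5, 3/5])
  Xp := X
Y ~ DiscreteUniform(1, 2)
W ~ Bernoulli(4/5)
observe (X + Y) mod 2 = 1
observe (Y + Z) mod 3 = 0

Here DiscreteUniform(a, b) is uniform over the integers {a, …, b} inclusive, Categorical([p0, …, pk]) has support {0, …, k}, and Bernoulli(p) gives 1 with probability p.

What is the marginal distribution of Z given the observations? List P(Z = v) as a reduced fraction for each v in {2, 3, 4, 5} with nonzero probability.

P(Z=2) = 12/25, P(Z=4) = 3/25, P(Z=5) = 2/5

Enumerate traces; 10 have nonzero weight after conditioning:
  (Z=2, X=0, Y=1, W=0) weight 1/200
  (Z=2, X=0, Y=1, W=1) weight 1/50
  (Z=2, X=2, Y=1, W=0) weight 3/200
  (Z=2, X=2, Y=1, W=1) weight 3/50
  (Z=4, X=1, Y=2, W=0) weight 1/200
  (Z=4, X=1, Y=2, W=1) weight 1/50
  (Z=5, X=0, Y=1, W=0) weight 1/120
  (Z=5, X=0, Y=1, W=1) weight 1/30
  … 2 more
Group by Z:
  weight(Z=2) = 1/10
  weight(Z=4) = 1/40
  weight(Z=5) = 1/12
Total weight = 1/10 + 1/40 + 1/12 = 5/24
P(Z=2 | obs) = 1/10 / 5/24 = 12/25
P(Z=4 | obs) = 1/40 / 5/24 = 3/25
P(Z=5 | obs) = 1/12 / 5/24 = 2/5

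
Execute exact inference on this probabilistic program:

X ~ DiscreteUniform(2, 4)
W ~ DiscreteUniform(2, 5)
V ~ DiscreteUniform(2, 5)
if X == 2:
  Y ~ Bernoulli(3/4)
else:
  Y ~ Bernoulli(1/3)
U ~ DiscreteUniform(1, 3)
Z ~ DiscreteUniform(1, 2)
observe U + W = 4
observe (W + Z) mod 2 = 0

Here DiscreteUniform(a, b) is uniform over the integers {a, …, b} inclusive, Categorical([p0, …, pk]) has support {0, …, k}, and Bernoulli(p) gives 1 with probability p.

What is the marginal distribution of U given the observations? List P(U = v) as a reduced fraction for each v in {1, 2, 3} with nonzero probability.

P(U=1) = 1/2, P(U=2) = 1/2

Enumerate traces; 48 have nonzero weight after conditioning:
  (X=2, W=2, V=2, Y=0, U=2, Z=2) weight 1/1152
  (X=2, W=2, V=2, Y=1, U=2, Z=2) weight 1/384
  (X=2, W=2, V=3, Y=0, U=2, Z=2) weight 1/1152
  (X=2, W=2, V=3, Y=1, U=2, Z=2) weight 1/384
  (X=2, W=2, V=4, Y=0, U=2, Z=2) weight 1/1152
  (X=2, W=2, V=4, Y=1, U=2, Z=2) weight 1/384
  (X=2, W=2, V=5, Y=0, U=2, Z=2) weight 1/1152
  (X=2, W=2, V=5, Y=1, U=2, Z=2) weight 1/384
  (X=2, W=3, V=2, Y=0, U=1, Z=1) weight 1/1152
  … 39 more
Group by U:
  weight(U=1) = 1/24
  weight(U=2) = 1/24
Total weight = 1/24 + 1/24 = 1/12
P(U=1 | obs) = 1/24 / 1/12 = 1/2
P(U=2 | obs) = 1/24 / 1/12 = 1/2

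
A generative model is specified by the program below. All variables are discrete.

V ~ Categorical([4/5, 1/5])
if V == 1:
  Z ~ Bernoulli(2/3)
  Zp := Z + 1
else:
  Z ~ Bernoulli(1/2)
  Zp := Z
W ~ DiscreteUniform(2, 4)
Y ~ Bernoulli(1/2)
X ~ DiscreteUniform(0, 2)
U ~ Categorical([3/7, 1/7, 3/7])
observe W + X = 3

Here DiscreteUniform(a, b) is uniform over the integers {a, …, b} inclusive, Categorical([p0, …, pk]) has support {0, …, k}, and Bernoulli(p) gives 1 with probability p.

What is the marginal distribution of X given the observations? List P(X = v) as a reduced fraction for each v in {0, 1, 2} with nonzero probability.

Enumerate traces; 48 have nonzero weight after conditioning:
  (V=0, Z=0, W=2, Y=0, X=1, U=0) weight 1/105
  (V=0, Z=0, W=2, Y=0, X=1, U=1) weight 1/315
  (V=0, Z=0, W=2, Y=0, X=1, U=2) weight 1/105
  (V=0, Z=0, W=2, Y=1, X=1, U=0) weight 1/105
  (V=0, Z=0, W=2, Y=1, X=1, U=1) weight 1/315
  (V=0, Z=0, W=2, Y=1, X=1, U=2) weight 1/105
  (V=0, Z=0, W=3, Y=0, X=0, U=0) weight 1/105
  (V=0, Z=0, W=3, Y=0, X=0, U=1) weight 1/315
  … 40 more
Group by X:
  weight(X=0) = 1/9
  weight(X=1) = 1/9
Total weight = 1/9 + 1/9 = 2/9
P(X=0 | obs) = 1/9 / 2/9 = 1/2
P(X=1 | obs) = 1/9 / 2/9 = 1/2

P(X=0) = 1/2, P(X=1) = 1/2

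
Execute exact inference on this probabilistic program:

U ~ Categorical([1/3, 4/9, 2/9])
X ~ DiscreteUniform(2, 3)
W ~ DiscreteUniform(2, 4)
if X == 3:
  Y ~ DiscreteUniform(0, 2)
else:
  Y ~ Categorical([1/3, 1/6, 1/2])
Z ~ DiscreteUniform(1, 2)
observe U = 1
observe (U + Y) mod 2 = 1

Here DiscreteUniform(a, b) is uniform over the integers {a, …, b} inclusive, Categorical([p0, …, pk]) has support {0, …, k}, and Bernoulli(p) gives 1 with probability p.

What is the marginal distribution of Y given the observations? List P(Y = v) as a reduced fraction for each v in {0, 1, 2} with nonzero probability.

P(Y=0) = 4/9, P(Y=2) = 5/9

Enumerate traces; 24 have nonzero weight after conditioning:
  (U=1, X=2, W=2, Y=0, Z=1) weight 1/81
  (U=1, X=2, W=2, Y=0, Z=2) weight 1/81
  (U=1, X=2, W=2, Y=2, Z=1) weight 1/54
  (U=1, X=2, W=2, Y=2, Z=2) weight 1/54
  (U=1, X=2, W=3, Y=0, Z=1) weight 1/81
  (U=1, X=2, W=3, Y=0, Z=2) weight 1/81
  (U=1, X=2, W=3, Y=2, Z=1) weight 1/54
  (U=1, X=2, W=3, Y=2, Z=2) weight 1/54
  … 16 more
Group by Y:
  weight(Y=0) = 4/27
  weight(Y=2) = 5/27
Total weight = 4/27 + 5/27 = 1/3
P(Y=0 | obs) = 4/27 / 1/3 = 4/9
P(Y=2 | obs) = 5/27 / 1/3 = 5/9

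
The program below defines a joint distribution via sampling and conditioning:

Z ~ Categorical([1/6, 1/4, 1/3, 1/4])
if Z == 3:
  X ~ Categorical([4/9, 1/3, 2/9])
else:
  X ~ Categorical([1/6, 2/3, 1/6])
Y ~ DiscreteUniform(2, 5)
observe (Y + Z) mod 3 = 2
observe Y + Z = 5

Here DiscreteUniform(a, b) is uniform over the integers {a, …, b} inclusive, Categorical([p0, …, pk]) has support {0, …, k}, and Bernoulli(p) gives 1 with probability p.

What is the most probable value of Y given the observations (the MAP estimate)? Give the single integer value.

argmax_v P(Y = v | obs) = 3

Enumerate traces; 12 have nonzero weight after conditioning:
  (Z=0, X=0, Y=5) weight 1/144
  (Z=0, X=1, Y=5) weight 1/36
  (Z=0, X=2, Y=5) weight 1/144
  (Z=1, X=0, Y=4) weight 1/96
  (Z=1, X=1, Y=4) weight 1/24
  (Z=1, X=2, Y=4) weight 1/96
  (Z=2, X=0, Y=3) weight 1/72
  (Z=2, X=1, Y=3) weight 1/18
  (Z=3, X=0, Y=2) weight 1/36
  … 3 more
Group by Y:
  weight(Y=2) = 1/16
  weight(Y=3) = 1/12
  weight(Y=4) = 1/16
  weight(Y=5) = 1/24
Total weight = 1/16 + 1/12 + 1/16 + 1/24 = 1/4
P(Y=2 | obs) = 1/16 / 1/4 = 1/4
P(Y=3 | obs) = 1/12 / 1/4 = 1/3
P(Y=4 | obs) = 1/16 / 1/4 = 1/4
P(Y=5 | obs) = 1/24 / 1/4 = 1/6
argmax = 3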